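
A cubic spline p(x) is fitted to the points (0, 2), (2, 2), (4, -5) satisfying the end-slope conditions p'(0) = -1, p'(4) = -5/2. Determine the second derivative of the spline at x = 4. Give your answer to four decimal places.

3.7500

With m_i denoting the second derivative at x_i, h_i = 2, 2, and Δ_i = (y_(i+1) − y_i)/h_i = 0, -7/2:
  2·m_0 + 8·m_1 + 2·m_2 = 6(Δ_1 - Δ_0) = -21
Clamped end conditions give two more equations: 2h_0·m_0 + h_0·m_1 = 6(Δ_0 - p'(0)) = 6 and h_1·m_1 + 2h_1·m_2 = 6(p'(4) - Δ_1) = 6.
Solving the tridiagonal system: m_0 = 15/4, m_1 = -9/2, m_2 = 15/4.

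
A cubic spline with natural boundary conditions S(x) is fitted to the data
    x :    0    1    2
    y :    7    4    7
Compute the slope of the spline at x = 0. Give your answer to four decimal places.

With σ_i denoting the second derivative at x_i, h_i = 1, 1, and Δ_i = (y_(i+1) − y_i)/h_i = -3, 3:
  1·σ_0 + 4·σ_1 + 1·σ_2 = 6(Δ_1 - Δ_0) = 36
Natural end conditions: σ_0 = σ_2 = 0.
Solving the tridiagonal system: σ_0 = 0, σ_1 = 9, σ_2 = 0.
On [0, 1], S'(x) = b_0 + 2c_0·x + 3d_0·x² with b_0 = Δ_0 - h_0(2σ_0 + σ_1)/6 = -9/2, c_0 = σ_0/2 = 0, d_0 = (σ_1 - σ_0)/(6h_0) = 3/2. So S'(0) = -9/2.

-4.5000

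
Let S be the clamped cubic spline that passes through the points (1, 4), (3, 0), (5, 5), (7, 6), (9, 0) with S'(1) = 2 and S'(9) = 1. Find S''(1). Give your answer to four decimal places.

Put M_i = S'' at the i-th knot. Here h = (2, 2, 2, 2) and Δ = (-2, 5/2, 1/2, -3), so the interior equations h_(i-1)·M_(i-1) + 2(h_(i-1)+h_i)·M_i + h_i·M_(i+1) = 6(Δ_i − Δ_(i-1)) read
  2·M_0 + 8·M_1 + 2·M_2 = 6(Δ_1 - Δ_0) = 27
  2·M_1 + 8·M_2 + 2·M_3 = 6(Δ_2 - Δ_1) = -12
  2·M_2 + 8·M_3 + 2·M_4 = 6(Δ_3 - Δ_2) = -21
Clamped end conditions give two more equations: 2h_0·M_0 + h_0·M_1 = 6(Δ_0 - S'(1)) = -24 and h_3·M_3 + 2h_3·M_4 = 6(S'(9) - Δ_3) = 24.
Solving the tridiagonal system: M_0 = -127/14, M_1 = 43/7, M_2 = -2, M_3 = -29/7, M_4 = 113/14.

-9.0714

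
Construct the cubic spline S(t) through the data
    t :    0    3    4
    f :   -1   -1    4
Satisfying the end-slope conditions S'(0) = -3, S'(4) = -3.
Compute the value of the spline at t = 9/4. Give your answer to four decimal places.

With M_i denoting the second derivative at x_i, h_i = 3, 1, and Δ_i = (y_(i+1) − y_i)/h_i = 0, 5:
  3·M_0 + 8·M_1 + 1·M_2 = 6(Δ_1 - Δ_0) = 30
Clamped end conditions give two more equations: 2h_0·M_0 + h_0·M_1 = 6(Δ_0 - S'(0)) = 18 and h_1·M_1 + 2h_1·M_2 = 6(S'(4) - Δ_1) = -48.
Forward elimination and back-substitution give M_0 = -3/4, M_1 = 15/2, M_2 = -111/4.
On [0, 3], S(t) = -1 - 3·t - 3/8·t² + 11/24·t³.
With t = 9/4: S(9/4) = -2267/512.

-4.4277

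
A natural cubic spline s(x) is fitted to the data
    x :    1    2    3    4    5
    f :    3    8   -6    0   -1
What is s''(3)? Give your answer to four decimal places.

With M_i denoting the second derivative at x_i, h_i = 1, 1, 1, 1, and Δ_i = (y_(i+1) − y_i)/h_i = 5, -14, 6, -1:
  1·M_0 + 4·M_1 + 1·M_2 = 6(Δ_1 - Δ_0) = -114
  1·M_1 + 4·M_2 + 1·M_3 = 6(Δ_2 - Δ_1) = 120
  1·M_2 + 4·M_3 + 1·M_4 = 6(Δ_3 - Δ_2) = -42
Natural end conditions: M_0 = M_4 = 0.
Solving: M_0 = 0, M_1 = -279/7, M_2 = 318/7, M_3 = -153/7, M_4 = 0.

45.4286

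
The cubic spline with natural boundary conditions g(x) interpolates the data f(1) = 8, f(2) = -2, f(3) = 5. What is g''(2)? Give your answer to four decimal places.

Write M_i for g''(x_i). With h_i = 1, 1 and divided differences Δ_i = -10, 7, the continuity of g' gives the tridiagonal system
  1·M_0 + 4·M_1 + 1·M_2 = 6(Δ_1 - Δ_0) = 102
Natural end conditions: M_0 = M_2 = 0.
Forward elimination and back-substitution give M_0 = 0, M_1 = 51/2, M_2 = 0.

25.5000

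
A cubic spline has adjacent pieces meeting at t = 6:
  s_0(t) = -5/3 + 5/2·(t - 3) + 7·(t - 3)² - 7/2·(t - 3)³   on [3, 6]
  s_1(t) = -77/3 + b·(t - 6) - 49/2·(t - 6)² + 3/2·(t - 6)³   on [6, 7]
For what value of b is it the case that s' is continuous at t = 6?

s_0'(t) = 5/2 + 14·(t - 3) - 21/2·(t - 3)², so s_0'(6) = -50. On the right, s_1'(6) = b, so b = -50.

-50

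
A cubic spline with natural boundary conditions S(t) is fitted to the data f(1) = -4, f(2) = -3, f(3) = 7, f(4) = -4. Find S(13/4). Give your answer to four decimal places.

6.2844

Let M_i = S''(x_i). Step sizes h_i = 1, 1, 1; slopes of the chords Δ_i = (y_(i+1) - y_i)/h_i = 1, 10, -11.
  1·M_0 + 4·M_1 + 1·M_2 = 6(Δ_1 - Δ_0) = 54
  1·M_1 + 4·M_2 + 1·M_3 = 6(Δ_2 - Δ_1) = -126
Natural end conditions: M_0 = M_3 = 0.
Forward elimination and back-substitution give M_0 = 0, M_1 = 114/5, M_2 = -186/5, M_3 = 0.
On [3, 4], S(t) = 7 + 7/5·(t - 3) - 93/5·(t - 3)² + 31/5·(t - 3)³.
With (t - 3) = 1/4: S(13/4) = 2011/320.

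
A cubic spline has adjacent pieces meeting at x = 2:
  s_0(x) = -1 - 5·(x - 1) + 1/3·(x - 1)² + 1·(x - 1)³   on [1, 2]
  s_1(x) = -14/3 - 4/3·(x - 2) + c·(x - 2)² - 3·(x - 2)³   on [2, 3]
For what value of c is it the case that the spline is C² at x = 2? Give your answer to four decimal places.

3.3333

s_0''(x) = 2/3 + 6·(x - 1), so s_0''(2) = 20/3. On the right, s_1''(2) = 2c, so c = 10/3.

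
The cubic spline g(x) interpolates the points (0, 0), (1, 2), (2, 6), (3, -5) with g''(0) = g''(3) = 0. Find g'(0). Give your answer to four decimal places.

Write M_i for g''(x_i). With h_i = 1, 1, 1 and divided differences Δ_i = 2, 4, -11, the continuity of g' gives the tridiagonal system
  1·M_0 + 4·M_1 + 1·M_2 = 6(Δ_1 - Δ_0) = 12
  1·M_1 + 4·M_2 + 1·M_3 = 6(Δ_2 - Δ_1) = -90
Natural end conditions: M_0 = M_3 = 0.
Solving: M_0 = 0, M_1 = 46/5, M_2 = -124/5, M_3 = 0.
On [0, 1], g'(x) = b_0 + 2c_0·x + 3d_0·x² with b_0 = Δ_0 - h_0(2M_0 + M_1)/6 = 7/15, c_0 = M_0/2 = 0, d_0 = (M_1 - M_0)/(6h_0) = 23/15. So g'(0) = 7/15.

0.4667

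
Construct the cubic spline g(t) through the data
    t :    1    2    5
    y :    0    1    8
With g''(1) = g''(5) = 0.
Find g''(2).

Let m_i = g''(x_i). Step sizes h_i = 1, 3; slopes of the chords Δ_i = (y_(i+1) - y_i)/h_i = 1, 7/3.
  1·m_0 + 8·m_1 + 3·m_2 = 6(Δ_1 - Δ_0) = 8
Natural end conditions: m_0 = m_2 = 0.
Solving the tridiagonal system: m_0 = 0, m_1 = 1, m_2 = 0.

1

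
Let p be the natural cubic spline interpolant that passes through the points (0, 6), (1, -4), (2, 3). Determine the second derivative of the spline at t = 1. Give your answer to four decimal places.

25.5000

With M_i denoting the second derivative at x_i, h_i = 1, 1, and Δ_i = (y_(i+1) − y_i)/h_i = -10, 7:
  1·M_0 + 4·M_1 + 1·M_2 = 6(Δ_1 - Δ_0) = 102
Natural end conditions: M_0 = M_2 = 0.
Solving: M_0 = 0, M_1 = 51/2, M_2 = 0.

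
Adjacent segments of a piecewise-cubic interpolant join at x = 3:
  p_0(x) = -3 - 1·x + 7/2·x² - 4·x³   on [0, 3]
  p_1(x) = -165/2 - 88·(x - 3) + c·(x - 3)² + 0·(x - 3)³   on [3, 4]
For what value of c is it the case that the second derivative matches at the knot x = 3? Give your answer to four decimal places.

-32.5000

p_0''(x) = 7 - 24·x, so p_0''(3) = -65. On the right, p_1''(3) = 2c, so c = -65/2.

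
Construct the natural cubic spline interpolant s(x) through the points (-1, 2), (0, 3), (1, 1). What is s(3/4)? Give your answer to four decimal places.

Write M_i for s''(x_i). With h_i = 1, 1 and divided differences Δ_i = 1, -2, the continuity of s' gives the tridiagonal system
  1·M_0 + 4·M_1 + 1·M_2 = 6(Δ_1 - Δ_0) = -18
Natural end conditions: M_0 = M_2 = 0.
Hence M_0 = 0, M_1 = -9/2, M_2 = 0.
On [0, 1], s(x) = 3 - 1/2·x - 9/4·x² + 3/4·x³.
With x = 3/4: s(3/4) = 429/256.

1.6758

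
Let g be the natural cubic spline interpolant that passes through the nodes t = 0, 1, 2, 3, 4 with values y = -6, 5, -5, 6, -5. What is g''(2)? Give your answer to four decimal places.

Write M_i for g''(x_i). With h_i = 1, 1, 1, 1 and divided differences Δ_i = 11, -10, 11, -11, the continuity of g' gives the tridiagonal system
  1·M_0 + 4·M_1 + 1·M_2 = 6(Δ_1 - Δ_0) = -126
  1·M_1 + 4·M_2 + 1·M_3 = 6(Δ_2 - Δ_1) = 126
  1·M_2 + 4·M_3 + 1·M_4 = 6(Δ_3 - Δ_2) = -132
Natural end conditions: M_0 = M_4 = 0.
Hence M_0 = 0, M_1 = -1263/28, M_2 = 381/7, M_3 = -1305/28, M_4 = 0.

54.4286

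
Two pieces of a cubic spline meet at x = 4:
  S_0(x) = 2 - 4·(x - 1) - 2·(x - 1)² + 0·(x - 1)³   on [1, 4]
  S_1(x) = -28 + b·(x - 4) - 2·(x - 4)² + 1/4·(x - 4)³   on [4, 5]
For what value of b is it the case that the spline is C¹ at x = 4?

-16

S_0'(x) = -4 - 4·(x - 1) + 0·(x - 1)², so S_0'(4) = -16. On the right, S_1'(4) = b, so b = -16.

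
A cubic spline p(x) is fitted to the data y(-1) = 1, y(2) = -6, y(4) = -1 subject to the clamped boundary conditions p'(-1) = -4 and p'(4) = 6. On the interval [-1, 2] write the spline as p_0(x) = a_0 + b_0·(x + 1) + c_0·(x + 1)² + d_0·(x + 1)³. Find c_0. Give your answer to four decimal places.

With σ_i denoting the second derivative at x_i, h_i = 3, 2, and Δ_i = (y_(i+1) − y_i)/h_i = -7/3, 5/2:
  3·σ_0 + 10·σ_1 + 2·σ_2 = 6(Δ_1 - Δ_0) = 29
Clamped end conditions give two more equations: 2h_0·σ_0 + h_0·σ_1 = 6(Δ_0 - p'(-1)) = 10 and h_1·σ_1 + 2h_1·σ_2 = 6(p'(4) - Δ_1) = 21.
Hence σ_0 = 23/30, σ_1 = 9/5, σ_2 = 87/20.
On [-1, 2], with p_0(x) = a_0 + b_0·(x + 1) + c_0·(x + 1)² + d_0·(x + 1)³: c_0 = σ_0/2 = 23/60, d_0 = (σ_1 - σ_0)/(6h_0) = 31/540, b_0 = Δ_0 - h_0(2σ_0 + σ_1)/6 = -4.

0.3833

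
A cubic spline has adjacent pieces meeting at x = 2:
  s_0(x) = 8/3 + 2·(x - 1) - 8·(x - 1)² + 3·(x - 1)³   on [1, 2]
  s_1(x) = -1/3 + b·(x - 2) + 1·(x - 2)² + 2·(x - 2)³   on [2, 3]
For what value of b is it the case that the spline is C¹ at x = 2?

s_0'(x) = 2 - 16·(x - 1) + 9·(x - 1)², so s_0'(2) = -5. On the right, s_1'(2) = b, so b = -5.

-5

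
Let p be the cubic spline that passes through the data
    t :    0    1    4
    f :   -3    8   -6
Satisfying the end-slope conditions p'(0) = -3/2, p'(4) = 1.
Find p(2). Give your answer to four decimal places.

Put σ_i = p'' at the i-th knot. Here h = (1, 3) and Δ = (11, -14/3), so the interior equations h_(i-1)·σ_(i-1) + 2(h_(i-1)+h_i)·σ_i + h_i·σ_(i+1) = 6(Δ_i − Δ_(i-1)) read
  1·σ_0 + 8·σ_1 + 3·σ_2 = 6(Δ_1 - Δ_0) = -94
Clamped end conditions give two more equations: 2h_0·σ_0 + h_0·σ_1 = 6(Δ_0 - p'(0)) = 75 and h_1·σ_1 + 2h_1·σ_2 = 6(p'(4) - Δ_1) = 34.
Hence σ_0 = 399/8, σ_1 = -99/4, σ_2 = 433/24.
On [1, 4], p(t) = 8 + 177/16·(t - 1) - 99/8·(t - 1)² + 1027/432·(t - 1)³.
With (t - 1) = 1: p(2) = 979/108.

9.0648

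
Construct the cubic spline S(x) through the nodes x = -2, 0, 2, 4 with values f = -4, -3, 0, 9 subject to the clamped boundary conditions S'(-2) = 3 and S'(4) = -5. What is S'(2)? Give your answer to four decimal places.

5.9333

Write m_i for S''(x_i). With h_i = 2, 2, 2 and divided differences Δ_i = 1/2, 3/2, 9/2, the continuity of S' gives the tridiagonal system
  2·m_0 + 8·m_1 + 2·m_2 = 6(Δ_1 - Δ_0) = 6
  2·m_1 + 8·m_2 + 2·m_3 = 6(Δ_2 - Δ_1) = 18
Clamped end conditions give two more equations: 2h_0·m_0 + h_0·m_1 = 6(Δ_0 - S'(-2)) = -15 and h_2·m_2 + 2h_2·m_3 = 6(S'(4) - Δ_2) = -57.
Forward elimination and back-substitution give m_0 = -113/30, m_1 = 1/30, m_2 = 199/30, m_3 = -527/30.
On [2, 4], S'(x) = b_2 + 2c_2·(x - 2) + 3d_2·(x - 2)² with b_2 = Δ_2 - h_2(2m_2 + m_3)/6 = 89/15, c_2 = m_2/2 = 199/60, d_2 = (m_3 - m_2)/(6h_2) = -121/60. So S'(2) = 89/15.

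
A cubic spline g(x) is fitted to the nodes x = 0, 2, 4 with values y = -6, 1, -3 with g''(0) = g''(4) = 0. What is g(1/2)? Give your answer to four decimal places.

-3.6055

Let σ_i = g''(x_i). Step sizes h_i = 2, 2; slopes of the chords Δ_i = (y_(i+1) - y_i)/h_i = 7/2, -2.
  2·σ_0 + 8·σ_1 + 2·σ_2 = 6(Δ_1 - Δ_0) = -33
Natural end conditions: σ_0 = σ_2 = 0.
Forward elimination and back-substitution give σ_0 = 0, σ_1 = -33/8, σ_2 = 0.
On [0, 2], g(x) = -6 + 39/8·x + 0·x² - 11/32·x³.
With x = 1/2: g(1/2) = -923/256.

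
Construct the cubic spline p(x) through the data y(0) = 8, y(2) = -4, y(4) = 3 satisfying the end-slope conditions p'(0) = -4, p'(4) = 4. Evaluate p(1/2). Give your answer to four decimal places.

5.1758

Let σ_i = p''(x_i). Step sizes h_i = 2, 2; slopes of the chords Δ_i = (y_(i+1) - y_i)/h_i = -6, 7/2.
  2·σ_0 + 8·σ_1 + 2·σ_2 = 6(Δ_1 - Δ_0) = 57
Clamped end conditions give two more equations: 2h_0·σ_0 + h_0·σ_1 = 6(Δ_0 - p'(0)) = -12 and h_1·σ_1 + 2h_1·σ_2 = 6(p'(4) - Δ_1) = 3.
Solving the tridiagonal system: σ_0 = -65/8, σ_1 = 41/4, σ_2 = -35/8.
On [0, 2], p(x) = 8 - 4·x - 65/16·x² + 49/32·x³.
With x = 1/2: p(1/2) = 1325/256.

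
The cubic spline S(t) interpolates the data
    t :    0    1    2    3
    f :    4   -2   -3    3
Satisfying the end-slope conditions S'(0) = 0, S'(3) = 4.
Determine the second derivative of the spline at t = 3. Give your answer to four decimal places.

-11.3333

Let σ_i = S''(x_i). Step sizes h_i = 1, 1, 1; slopes of the chords Δ_i = (y_(i+1) - y_i)/h_i = -6, -1, 6.
  1·σ_0 + 4·σ_1 + 1·σ_2 = 6(Δ_1 - Δ_0) = 30
  1·σ_1 + 4·σ_2 + 1·σ_3 = 6(Δ_2 - Δ_1) = 42
Clamped end conditions give two more equations: 2h_0·σ_0 + h_0·σ_1 = 6(Δ_0 - S'(0)) = -36 and h_2·σ_2 + 2h_2·σ_3 = 6(S'(3) - Δ_2) = -12.
Forward elimination and back-substitution give σ_0 = -70/3, σ_1 = 32/3, σ_2 = 32/3, σ_3 = -34/3.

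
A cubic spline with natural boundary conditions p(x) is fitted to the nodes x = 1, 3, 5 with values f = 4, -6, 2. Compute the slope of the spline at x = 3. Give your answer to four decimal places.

-0.5000

Put M_i = p'' at the i-th knot. Here h = (2, 2) and Δ = (-5, 4), so the interior equations h_(i-1)·M_(i-1) + 2(h_(i-1)+h_i)·M_i + h_i·M_(i+1) = 6(Δ_i − Δ_(i-1)) read
  2·M_0 + 8·M_1 + 2·M_2 = 6(Δ_1 - Δ_0) = 54
Natural end conditions: M_0 = M_2 = 0.
Hence M_0 = 0, M_1 = 27/4, M_2 = 0.
On [3, 5], p'(x) = b_1 + 2c_1·(x - 3) + 3d_1·(x - 3)² with b_1 = Δ_1 - h_1(2M_1 + M_2)/6 = -1/2, c_1 = M_1/2 = 27/8, d_1 = (M_2 - M_1)/(6h_1) = -9/16. So p'(3) = -1/2.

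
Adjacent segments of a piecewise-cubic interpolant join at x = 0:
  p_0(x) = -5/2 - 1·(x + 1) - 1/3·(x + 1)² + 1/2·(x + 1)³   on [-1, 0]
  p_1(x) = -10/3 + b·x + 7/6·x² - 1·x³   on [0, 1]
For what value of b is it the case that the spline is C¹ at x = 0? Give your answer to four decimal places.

-0.1667

p_0'(x) = -1 - 2/3·(x + 1) + 3/2·(x + 1)², so p_0'(0) = -1/6. On the right, p_1'(0) = b, so b = -1/6.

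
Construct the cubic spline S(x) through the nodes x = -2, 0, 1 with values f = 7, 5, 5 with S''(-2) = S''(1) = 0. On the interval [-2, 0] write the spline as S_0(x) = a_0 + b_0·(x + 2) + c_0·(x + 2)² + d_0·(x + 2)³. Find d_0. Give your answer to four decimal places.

0.0833

Write m_i for S''(x_i). With h_i = 2, 1 and divided differences Δ_i = -1, 0, the continuity of S' gives the tridiagonal system
  2·m_0 + 6·m_1 + 1·m_2 = 6(Δ_1 - Δ_0) = 6
Natural end conditions: m_0 = m_2 = 0.
Solving the tridiagonal system: m_0 = 0, m_1 = 1, m_2 = 0.
On [-2, 0], with S_0(x) = a_0 + b_0·(x + 2) + c_0·(x + 2)² + d_0·(x + 2)³: c_0 = m_0/2 = 0, d_0 = (m_1 - m_0)/(6h_0) = 1/12, b_0 = Δ_0 - h_0(2m_0 + m_1)/6 = -4/3.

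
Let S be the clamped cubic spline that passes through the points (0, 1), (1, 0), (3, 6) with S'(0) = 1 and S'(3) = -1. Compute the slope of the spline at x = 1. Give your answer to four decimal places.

Put M_i = S'' at the i-th knot. Here h = (1, 2) and Δ = (-1, 3), so the interior equations h_(i-1)·M_(i-1) + 2(h_(i-1)+h_i)·M_i + h_i·M_(i+1) = 6(Δ_i − Δ_(i-1)) read
  1·M_0 + 6·M_1 + 2·M_2 = 6(Δ_1 - Δ_0) = 24
Clamped end conditions give two more equations: 2h_0·M_0 + h_0·M_1 = 6(Δ_0 - S'(0)) = -12 and h_1·M_1 + 2h_1·M_2 = 6(S'(3) - Δ_1) = -24.
Forward elimination and back-substitution give M_0 = -32/3, M_1 = 28/3, M_2 = -32/3.
On [1, 3], S'(x) = b_1 + 2c_1·(x - 1) + 3d_1·(x - 1)² with b_1 = Δ_1 - h_1(2M_1 + M_2)/6 = 1/3, c_1 = M_1/2 = 14/3, d_1 = (M_2 - M_1)/(6h_1) = -5/3. So S'(1) = 1/3.

0.3333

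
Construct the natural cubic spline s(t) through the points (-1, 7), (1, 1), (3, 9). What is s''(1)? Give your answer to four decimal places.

5.2500

With m_i denoting the second derivative at x_i, h_i = 2, 2, and Δ_i = (y_(i+1) − y_i)/h_i = -3, 4:
  2·m_0 + 8·m_1 + 2·m_2 = 6(Δ_1 - Δ_0) = 42
Natural end conditions: m_0 = m_2 = 0.
Forward elimination and back-substitution give m_0 = 0, m_1 = 21/4, m_2 = 0.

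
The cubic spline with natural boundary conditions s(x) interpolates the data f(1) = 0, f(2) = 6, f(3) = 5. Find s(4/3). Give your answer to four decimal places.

Let m_i = s''(x_i). Step sizes h_i = 1, 1; slopes of the chords Δ_i = (y_(i+1) - y_i)/h_i = 6, -1.
  1·m_0 + 4·m_1 + 1·m_2 = 6(Δ_1 - Δ_0) = -42
Natural end conditions: m_0 = m_2 = 0.
Forward elimination and back-substitution give m_0 = 0, m_1 = -21/2, m_2 = 0.
On [1, 2], s(x) = 0 + 31/4·(x - 1) + 0·(x - 1)² - 7/4·(x - 1)³.
With (x - 1) = 1/3: s(4/3) = 68/27.

2.5185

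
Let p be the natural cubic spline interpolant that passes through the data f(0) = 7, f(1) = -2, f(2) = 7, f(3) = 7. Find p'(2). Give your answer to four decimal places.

Let σ_i = p''(x_i). Step sizes h_i = 1, 1, 1; slopes of the chords Δ_i = (y_(i+1) - y_i)/h_i = -9, 9, 0.
  1·σ_0 + 4·σ_1 + 1·σ_2 = 6(Δ_1 - Δ_0) = 108
  1·σ_1 + 4·σ_2 + 1·σ_3 = 6(Δ_2 - Δ_1) = -54
Natural end conditions: σ_0 = σ_3 = 0.
Forward elimination and back-substitution give σ_0 = 0, σ_1 = 162/5, σ_2 = -108/5, σ_3 = 0.
On [2, 3], p'(t) = b_2 + 2c_2·(t - 2) + 3d_2·(t - 2)² with b_2 = Δ_2 - h_2(2σ_2 + σ_3)/6 = 36/5, c_2 = σ_2/2 = -54/5, d_2 = (σ_3 - σ_2)/(6h_2) = 18/5. So p'(2) = 36/5.

7.2000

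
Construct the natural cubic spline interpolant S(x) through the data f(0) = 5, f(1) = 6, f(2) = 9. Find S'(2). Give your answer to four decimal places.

3.5000

Let M_i = S''(x_i). Step sizes h_i = 1, 1; slopes of the chords Δ_i = (y_(i+1) - y_i)/h_i = 1, 3.
  1·M_0 + 4·M_1 + 1·M_2 = 6(Δ_1 - Δ_0) = 12
Natural end conditions: M_0 = M_2 = 0.
Forward elimination and back-substitution give M_0 = 0, M_1 = 3, M_2 = 0.
On [1, 2], S'(x) = b_1 + 2c_1·(x - 1) + 3d_1·(x - 1)² with b_1 = Δ_1 - h_1(2M_1 + M_2)/6 = 2, c_1 = M_1/2 = 3/2, d_1 = (M_2 - M_1)/(6h_1) = -1/2. So S'(2) = 7/2.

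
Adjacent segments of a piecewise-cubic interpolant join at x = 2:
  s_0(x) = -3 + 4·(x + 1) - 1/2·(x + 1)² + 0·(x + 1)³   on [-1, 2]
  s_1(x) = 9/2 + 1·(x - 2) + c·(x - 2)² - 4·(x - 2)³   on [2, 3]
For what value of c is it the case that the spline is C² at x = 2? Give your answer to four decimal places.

-0.5000

s_0''(x) = -1 + 0·(x + 1), so s_0''(2) = -1. On the right, s_1''(2) = 2c, so c = -1/2.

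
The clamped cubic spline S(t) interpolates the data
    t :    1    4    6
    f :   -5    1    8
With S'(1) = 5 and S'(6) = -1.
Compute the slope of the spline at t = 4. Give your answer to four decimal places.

3.6500

Write M_i for S''(x_i). With h_i = 3, 2 and divided differences Δ_i = 2, 7/2, the continuity of S' gives the tridiagonal system
  3·M_0 + 10·M_1 + 2·M_2 = 6(Δ_1 - Δ_0) = 9
Clamped end conditions give two more equations: 2h_0·M_0 + h_0·M_1 = 6(Δ_0 - S'(1)) = -18 and h_1·M_1 + 2h_1·M_2 = 6(S'(6) - Δ_1) = -27.
Solving: M_0 = -51/10, M_1 = 21/5, M_2 = -177/20.
On [4, 6], S'(t) = b_1 + 2c_1·(t - 4) + 3d_1·(t - 4)² with b_1 = Δ_1 - h_1(2M_1 + M_2)/6 = 73/20, c_1 = M_1/2 = 21/10, d_1 = (M_2 - M_1)/(6h_1) = -87/80. So S'(4) = 73/20.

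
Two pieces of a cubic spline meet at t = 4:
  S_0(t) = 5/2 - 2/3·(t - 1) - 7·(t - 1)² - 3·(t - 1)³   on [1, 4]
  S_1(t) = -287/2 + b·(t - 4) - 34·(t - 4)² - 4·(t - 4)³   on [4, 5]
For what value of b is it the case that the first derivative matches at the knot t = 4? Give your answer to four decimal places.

S_0'(t) = -2/3 - 14·(t - 1) - 9·(t - 1)², so S_0'(4) = -371/3. On the right, S_1'(4) = b, so b = -371/3.

-123.6667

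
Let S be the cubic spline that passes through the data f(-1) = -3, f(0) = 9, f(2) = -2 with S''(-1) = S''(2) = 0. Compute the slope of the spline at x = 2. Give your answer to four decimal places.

With σ_i denoting the second derivative at x_i, h_i = 1, 2, and Δ_i = (y_(i+1) − y_i)/h_i = 12, -11/2:
  1·σ_0 + 6·σ_1 + 2·σ_2 = 6(Δ_1 - Δ_0) = -105
Natural end conditions: σ_0 = σ_2 = 0.
Forward elimination and back-substitution give σ_0 = 0, σ_1 = -35/2, σ_2 = 0.
On [0, 2], S'(x) = b_1 + 2c_1·x + 3d_1·x² with b_1 = Δ_1 - h_1(2σ_1 + σ_2)/6 = 37/6, c_1 = σ_1/2 = -35/4, d_1 = (σ_2 - σ_1)/(6h_1) = 35/24. So S'(2) = -34/3.

-11.3333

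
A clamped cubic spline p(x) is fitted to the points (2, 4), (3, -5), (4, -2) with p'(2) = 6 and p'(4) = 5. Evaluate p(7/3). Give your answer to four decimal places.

3.0926

With σ_i denoting the second derivative at x_i, h_i = 1, 1, and Δ_i = (y_(i+1) − y_i)/h_i = -9, 3:
  1·σ_0 + 4·σ_1 + 1·σ_2 = 6(Δ_1 - Δ_0) = 72
Clamped end conditions give two more equations: 2h_0·σ_0 + h_0·σ_1 = 6(Δ_0 - p'(2)) = -90 and h_1·σ_1 + 2h_1·σ_2 = 6(p'(4) - Δ_1) = 12.
Solving the tridiagonal system: σ_0 = -127/2, σ_1 = 37, σ_2 = -25/2.
On [2, 3], p(x) = 4 + 6·(x - 2) - 127/4·(x - 2)² + 67/4·(x - 2)³.
With (x - 2) = 1/3: p(7/3) = 167/54.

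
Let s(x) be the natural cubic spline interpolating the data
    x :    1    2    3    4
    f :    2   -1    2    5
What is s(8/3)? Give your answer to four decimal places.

0.6741

Put M_i = s'' at the i-th knot. Here h = (1, 1, 1) and Δ = (-3, 3, 3), so the interior equations h_(i-1)·M_(i-1) + 2(h_(i-1)+h_i)·M_i + h_i·M_(i+1) = 6(Δ_i − Δ_(i-1)) read
  1·M_0 + 4·M_1 + 1·M_2 = 6(Δ_1 - Δ_0) = 36
  1·M_1 + 4·M_2 + 1·M_3 = 6(Δ_2 - Δ_1) = 0
Natural end conditions: M_0 = M_3 = 0.
Solving: M_0 = 0, M_1 = 48/5, M_2 = -12/5, M_3 = 0.
On [2, 3], s(x) = -1 + 1/5·(x - 2) + 24/5·(x - 2)² - 2·(x - 2)³.
With (x - 2) = 2/3: s(8/3) = 91/135.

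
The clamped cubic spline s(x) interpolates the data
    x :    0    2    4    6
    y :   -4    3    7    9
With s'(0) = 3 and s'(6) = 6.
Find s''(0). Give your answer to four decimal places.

With M_i denoting the second derivative at x_i, h_i = 2, 2, 2, and Δ_i = (y_(i+1) − y_i)/h_i = 7/2, 2, 1:
  2·M_0 + 8·M_1 + 2·M_2 = 6(Δ_1 - Δ_0) = -9
  2·M_1 + 8·M_2 + 2·M_3 = 6(Δ_2 - Δ_1) = -6
Clamped end conditions give two more equations: 2h_0·M_0 + h_0·M_1 = 6(Δ_0 - s'(0)) = 3 and h_2·M_2 + 2h_2·M_3 = 6(s'(6) - Δ_2) = 30.
Forward elimination and back-substitution give M_0 = 11/10, M_1 = -7/10, M_2 = -14/5, M_3 = 89/10.

1.1000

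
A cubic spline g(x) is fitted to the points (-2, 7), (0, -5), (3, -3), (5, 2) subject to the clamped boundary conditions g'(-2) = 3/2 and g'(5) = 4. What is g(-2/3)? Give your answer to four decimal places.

Write m_i for g''(x_i). With h_i = 2, 3, 2 and divided differences Δ_i = -6, 2/3, 5/2, the continuity of g' gives the tridiagonal system
  2·m_0 + 10·m_1 + 3·m_2 = 6(Δ_1 - Δ_0) = 40
  3·m_1 + 10·m_2 + 2·m_3 = 6(Δ_2 - Δ_1) = 11
Clamped end conditions give two more equations: 2h_0·m_0 + h_0·m_1 = 6(Δ_0 - g'(-2)) = -45 and h_2·m_2 + 2h_2·m_3 = 6(g'(5) - Δ_2) = 9.
Hence m_0 = -721/48, m_1 = 181/24, m_2 = -43/24, m_3 = 151/48.
On [-2, 0], g(x) = 7 + 3/2·(x + 2) - 721/96·(x + 2)² + 361/192·(x + 2)³.
With (x + 2) = 4/3: g(-2/3) = 17/162.

0.1049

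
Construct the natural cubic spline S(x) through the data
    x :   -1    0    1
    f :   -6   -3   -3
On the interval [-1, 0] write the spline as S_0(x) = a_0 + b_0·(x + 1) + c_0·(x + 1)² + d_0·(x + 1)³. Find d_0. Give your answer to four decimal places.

Let σ_i = S''(x_i). Step sizes h_i = 1, 1; slopes of the chords Δ_i = (y_(i+1) - y_i)/h_i = 3, 0.
  1·σ_0 + 4·σ_1 + 1·σ_2 = 6(Δ_1 - Δ_0) = -18
Natural end conditions: σ_0 = σ_2 = 0.
Forward elimination and back-substitution give σ_0 = 0, σ_1 = -9/2, σ_2 = 0.
On [-1, 0], with S_0(x) = a_0 + b_0·(x + 1) + c_0·(x + 1)² + d_0·(x + 1)³: c_0 = σ_0/2 = 0, d_0 = (σ_1 - σ_0)/(6h_0) = -3/4, b_0 = Δ_0 - h_0(2σ_0 + σ_1)/6 = 15/4.

-0.7500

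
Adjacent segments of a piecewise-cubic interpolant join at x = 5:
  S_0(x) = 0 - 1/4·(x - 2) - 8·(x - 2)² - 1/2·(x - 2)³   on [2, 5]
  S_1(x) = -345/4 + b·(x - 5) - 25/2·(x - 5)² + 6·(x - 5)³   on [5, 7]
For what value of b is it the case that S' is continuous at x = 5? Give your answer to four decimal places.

S_0'(x) = -1/4 - 16·(x - 2) - 3/2·(x - 2)², so S_0'(5) = -247/4. On the right, S_1'(5) = b, so b = -247/4.

-61.7500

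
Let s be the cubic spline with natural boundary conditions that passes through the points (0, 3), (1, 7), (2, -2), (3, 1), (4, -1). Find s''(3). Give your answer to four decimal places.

-14.5714

Put M_i = s'' at the i-th knot. Here h = (1, 1, 1, 1) and Δ = (4, -9, 3, -2), so the interior equations h_(i-1)·M_(i-1) + 2(h_(i-1)+h_i)·M_i + h_i·M_(i+1) = 6(Δ_i − Δ_(i-1)) read
  1·M_0 + 4·M_1 + 1·M_2 = 6(Δ_1 - Δ_0) = -78
  1·M_1 + 4·M_2 + 1·M_3 = 6(Δ_2 - Δ_1) = 72
  1·M_2 + 4·M_3 + 1·M_4 = 6(Δ_3 - Δ_2) = -30
Natural end conditions: M_0 = M_4 = 0.
Solving the tridiagonal system: M_0 = 0, M_1 = -186/7, M_2 = 198/7, M_3 = -102/7, M_4 = 0.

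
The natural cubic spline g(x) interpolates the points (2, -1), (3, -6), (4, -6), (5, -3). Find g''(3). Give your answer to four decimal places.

With m_i denoting the second derivative at x_i, h_i = 1, 1, 1, and Δ_i = (y_(i+1) − y_i)/h_i = -5, 0, 3:
  1·m_0 + 4·m_1 + 1·m_2 = 6(Δ_1 - Δ_0) = 30
  1·m_1 + 4·m_2 + 1·m_3 = 6(Δ_2 - Δ_1) = 18
Natural end conditions: m_0 = m_3 = 0.
Solving the tridiagonal system: m_0 = 0, m_1 = 34/5, m_2 = 14/5, m_3 = 0.

6.8000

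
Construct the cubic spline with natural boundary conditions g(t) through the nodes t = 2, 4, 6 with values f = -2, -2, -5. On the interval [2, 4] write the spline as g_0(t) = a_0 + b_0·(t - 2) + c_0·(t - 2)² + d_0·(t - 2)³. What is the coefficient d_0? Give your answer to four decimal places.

-0.0938

Put M_i = g'' at the i-th knot. Here h = (2, 2) and Δ = (0, -3/2), so the interior equations h_(i-1)·M_(i-1) + 2(h_(i-1)+h_i)·M_i + h_i·M_(i+1) = 6(Δ_i − Δ_(i-1)) read
  2·M_0 + 8·M_1 + 2·M_2 = 6(Δ_1 - Δ_0) = -9
Natural end conditions: M_0 = M_2 = 0.
Hence M_0 = 0, M_1 = -9/8, M_2 = 0.
On [2, 4], with g_0(t) = a_0 + b_0·(t - 2) + c_0·(t - 2)² + d_0·(t - 2)³: c_0 = M_0/2 = 0, d_0 = (M_1 - M_0)/(6h_0) = -3/32, b_0 = Δ_0 - h_0(2M_0 + M_1)/6 = 3/8.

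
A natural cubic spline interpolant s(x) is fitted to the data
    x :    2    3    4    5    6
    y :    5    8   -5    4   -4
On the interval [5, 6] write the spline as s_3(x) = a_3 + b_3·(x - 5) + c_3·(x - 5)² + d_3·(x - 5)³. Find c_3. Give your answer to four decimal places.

-19.2321

Write m_i for s''(x_i). With h_i = 1, 1, 1, 1 and divided differences Δ_i = 3, -13, 9, -8, the continuity of s' gives the tridiagonal system
  1·m_0 + 4·m_1 + 1·m_2 = 6(Δ_1 - Δ_0) = -96
  1·m_1 + 4·m_2 + 1·m_3 = 6(Δ_2 - Δ_1) = 132
  1·m_2 + 4·m_3 + 1·m_4 = 6(Δ_3 - Δ_2) = -102
Natural end conditions: m_0 = m_4 = 0.
Hence m_0 = 0, m_1 = -1035/28, m_2 = 363/7, m_3 = -1077/28, m_4 = 0.
On [5, 6], with s_3(x) = a_3 + b_3·(x - 5) + c_3·(x - 5)² + d_3·(x - 5)³: c_3 = m_3/2 = -1077/56, d_3 = (m_4 - m_3)/(6h_3) = 359/56, b_3 = Δ_3 - h_3(2m_3 + m_4)/6 = 135/28.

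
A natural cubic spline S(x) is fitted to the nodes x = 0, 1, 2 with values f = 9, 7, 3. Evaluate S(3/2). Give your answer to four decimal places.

Write M_i for S''(x_i). With h_i = 1, 1 and divided differences Δ_i = -2, -4, the continuity of S' gives the tridiagonal system
  1·M_0 + 4·M_1 + 1·M_2 = 6(Δ_1 - Δ_0) = -12
Natural end conditions: M_0 = M_2 = 0.
Hence M_0 = 0, M_1 = -3, M_2 = 0.
On [1, 2], S(x) = 7 - 3·(x - 1) - 3/2·(x - 1)² + 1/2·(x - 1)³.
With (x - 1) = 1/2: S(3/2) = 83/16.

5.1875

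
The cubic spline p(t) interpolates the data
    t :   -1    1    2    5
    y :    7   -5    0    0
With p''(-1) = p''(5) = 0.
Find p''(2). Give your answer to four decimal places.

-5.2340

With M_i denoting the second derivative at x_i, h_i = 2, 1, 3, and Δ_i = (y_(i+1) − y_i)/h_i = -6, 5, 0:
  2·M_0 + 6·M_1 + 1·M_2 = 6(Δ_1 - Δ_0) = 66
  1·M_1 + 8·M_2 + 3·M_3 = 6(Δ_2 - Δ_1) = -30
Natural end conditions: M_0 = M_3 = 0.
Hence M_0 = 0, M_1 = 558/47, M_2 = -246/47, M_3 = 0.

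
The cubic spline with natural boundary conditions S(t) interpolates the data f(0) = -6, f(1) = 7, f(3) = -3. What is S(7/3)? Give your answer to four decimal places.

3.8889

Let M_i = S''(x_i). Step sizes h_i = 1, 2; slopes of the chords Δ_i = (y_(i+1) - y_i)/h_i = 13, -5.
  1·M_0 + 6·M_1 + 2·M_2 = 6(Δ_1 - Δ_0) = -108
Natural end conditions: M_0 = M_2 = 0.
Solving the tridiagonal system: M_0 = 0, M_1 = -18, M_2 = 0.
On [1, 3], S(t) = 7 + 7·(t - 1) - 9·(t - 1)² + 3/2·(t - 1)³.
With (t - 1) = 4/3: S(7/3) = 35/9.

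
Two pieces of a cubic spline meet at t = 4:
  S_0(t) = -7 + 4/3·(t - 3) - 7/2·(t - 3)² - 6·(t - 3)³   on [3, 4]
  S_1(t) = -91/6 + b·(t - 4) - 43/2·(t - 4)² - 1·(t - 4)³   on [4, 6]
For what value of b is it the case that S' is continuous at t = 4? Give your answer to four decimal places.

-23.6667

S_0'(t) = 4/3 - 7·(t - 3) - 18·(t - 3)², so S_0'(4) = -71/3. On the right, S_1'(4) = b, so b = -71/3.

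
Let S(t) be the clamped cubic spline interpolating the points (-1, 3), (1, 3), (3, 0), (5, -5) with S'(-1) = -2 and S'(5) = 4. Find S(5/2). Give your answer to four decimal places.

1.6594

Write M_i for S''(x_i). With h_i = 2, 2, 2 and divided differences Δ_i = 0, -3/2, -5/2, the continuity of S' gives the tridiagonal system
  2·M_0 + 8·M_1 + 2·M_2 = 6(Δ_1 - Δ_0) = -9
  2·M_1 + 8·M_2 + 2·M_3 = 6(Δ_2 - Δ_1) = -6
Clamped end conditions give two more equations: 2h_0·M_0 + h_0·M_1 = 6(Δ_0 - S'(-1)) = 12 and h_2·M_2 + 2h_2·M_3 = 6(S'(5) - Δ_2) = 39.
Solving: M_0 = 18/5, M_1 = -6/5, M_2 = -33/10, M_3 = 57/5.
On [1, 3], S(t) = 3 + 2/5·(t - 1) - 3/5·(t - 1)² - 7/40·(t - 1)³.
With (t - 1) = 3/2: S(5/2) = 531/320.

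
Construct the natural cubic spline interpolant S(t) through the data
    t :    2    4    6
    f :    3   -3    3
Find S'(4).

0

Write M_i for S''(x_i). With h_i = 2, 2 and divided differences Δ_i = -3, 3, the continuity of S' gives the tridiagonal system
  2·M_0 + 8·M_1 + 2·M_2 = 6(Δ_1 - Δ_0) = 36
Natural end conditions: M_0 = M_2 = 0.
Solving the tridiagonal system: M_0 = 0, M_1 = 9/2, M_2 = 0.
On [4, 6], S'(t) = b_1 + 2c_1·(t - 4) + 3d_1·(t - 4)² with b_1 = Δ_1 - h_1(2M_1 + M_2)/6 = 0, c_1 = M_1/2 = 9/4, d_1 = (M_2 - M_1)/(6h_1) = -3/8. So S'(4) = 0.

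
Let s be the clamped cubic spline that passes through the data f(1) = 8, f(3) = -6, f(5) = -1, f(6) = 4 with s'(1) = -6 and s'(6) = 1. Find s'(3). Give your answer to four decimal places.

-3.5000

Let m_i = s''(x_i). Step sizes h_i = 2, 2, 1; slopes of the chords Δ_i = (y_(i+1) - y_i)/h_i = -7, 5/2, 5.
  2·m_0 + 8·m_1 + 2·m_2 = 6(Δ_1 - Δ_0) = 57
  2·m_1 + 6·m_2 + 1·m_3 = 6(Δ_2 - Δ_1) = 15
Clamped end conditions give two more equations: 2h_0·m_0 + h_0·m_1 = 6(Δ_0 - s'(1)) = -6 and h_2·m_2 + 2h_2·m_3 = 6(s'(6) - Δ_2) = -24.
Hence m_0 = -11/2, m_1 = 8, m_2 = 2, m_3 = -13.
On [3, 5], s'(t) = b_1 + 2c_1·(t - 3) + 3d_1·(t - 3)² with b_1 = Δ_1 - h_1(2m_1 + m_2)/6 = -7/2, c_1 = m_1/2 = 4, d_1 = (m_2 - m_1)/(6h_1) = -1/2. So s'(3) = -7/2.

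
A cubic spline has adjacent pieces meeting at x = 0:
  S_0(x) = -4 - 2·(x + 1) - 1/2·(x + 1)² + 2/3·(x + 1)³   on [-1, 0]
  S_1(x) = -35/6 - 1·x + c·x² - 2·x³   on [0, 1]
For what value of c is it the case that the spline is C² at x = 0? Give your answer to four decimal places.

S_0''(x) = -1 + 4·(x + 1), so S_0''(0) = 3. On the right, S_1''(0) = 2c, so c = 3/2.

1.5000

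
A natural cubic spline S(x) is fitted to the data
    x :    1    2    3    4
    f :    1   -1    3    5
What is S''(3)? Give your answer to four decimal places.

-5.6000

Write m_i for S''(x_i). With h_i = 1, 1, 1 and divided differences Δ_i = -2, 4, 2, the continuity of S' gives the tridiagonal system
  1·m_0 + 4·m_1 + 1·m_2 = 6(Δ_1 - Δ_0) = 36
  1·m_1 + 4·m_2 + 1·m_3 = 6(Δ_2 - Δ_1) = -12
Natural end conditions: m_0 = m_3 = 0.
Solving: m_0 = 0, m_1 = 52/5, m_2 = -28/5, m_3 = 0.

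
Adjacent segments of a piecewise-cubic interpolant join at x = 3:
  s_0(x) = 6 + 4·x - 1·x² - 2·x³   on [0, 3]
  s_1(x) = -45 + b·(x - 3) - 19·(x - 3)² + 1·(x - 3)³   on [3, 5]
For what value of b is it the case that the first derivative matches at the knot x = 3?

s_0'(x) = 4 - 2·x - 6·x², so s_0'(3) = -56. On the right, s_1'(3) = b, so b = -56.

-56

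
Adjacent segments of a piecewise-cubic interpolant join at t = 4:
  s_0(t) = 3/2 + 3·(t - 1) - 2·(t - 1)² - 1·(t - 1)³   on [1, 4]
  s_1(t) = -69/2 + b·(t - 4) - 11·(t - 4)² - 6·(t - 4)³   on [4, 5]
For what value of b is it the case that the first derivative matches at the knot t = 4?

s_0'(t) = 3 - 4·(t - 1) - 3·(t - 1)², so s_0'(4) = -36. On the right, s_1'(4) = b, so b = -36.

-36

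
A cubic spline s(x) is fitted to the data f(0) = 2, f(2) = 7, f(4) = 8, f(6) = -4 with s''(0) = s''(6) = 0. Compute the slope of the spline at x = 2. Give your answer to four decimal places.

2.3000

Let m_i = s''(x_i). Step sizes h_i = 2, 2, 2; slopes of the chords Δ_i = (y_(i+1) - y_i)/h_i = 5/2, 1/2, -6.
  2·m_0 + 8·m_1 + 2·m_2 = 6(Δ_1 - Δ_0) = -12
  2·m_1 + 8·m_2 + 2·m_3 = 6(Δ_2 - Δ_1) = -39
Natural end conditions: m_0 = m_3 = 0.
Hence m_0 = 0, m_1 = -3/10, m_2 = -24/5, m_3 = 0.
On [2, 4], s'(x) = b_1 + 2c_1·(x - 2) + 3d_1·(x - 2)² with b_1 = Δ_1 - h_1(2m_1 + m_2)/6 = 23/10, c_1 = m_1/2 = -3/20, d_1 = (m_2 - m_1)/(6h_1) = -3/8. So s'(2) = 23/10.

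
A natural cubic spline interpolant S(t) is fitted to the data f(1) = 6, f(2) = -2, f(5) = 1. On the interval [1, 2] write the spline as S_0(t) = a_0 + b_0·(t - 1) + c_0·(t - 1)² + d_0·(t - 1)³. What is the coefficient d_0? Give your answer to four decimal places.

Put σ_i = S'' at the i-th knot. Here h = (1, 3) and Δ = (-8, 1), so the interior equations h_(i-1)·σ_(i-1) + 2(h_(i-1)+h_i)·σ_i + h_i·σ_(i+1) = 6(Δ_i − Δ_(i-1)) read
  1·σ_0 + 8·σ_1 + 3·σ_2 = 6(Δ_1 - Δ_0) = 54
Natural end conditions: σ_0 = σ_2 = 0.
Solving: σ_0 = 0, σ_1 = 27/4, σ_2 = 0.
On [1, 2], with S_0(t) = a_0 + b_0·(t - 1) + c_0·(t - 1)² + d_0·(t - 1)³: c_0 = σ_0/2 = 0, d_0 = (σ_1 - σ_0)/(6h_0) = 9/8, b_0 = Δ_0 - h_0(2σ_0 + σ_1)/6 = -73/8.

1.1250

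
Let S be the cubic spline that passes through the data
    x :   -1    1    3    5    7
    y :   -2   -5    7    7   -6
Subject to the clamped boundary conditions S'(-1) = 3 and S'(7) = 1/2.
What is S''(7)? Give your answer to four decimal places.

Put M_i = S'' at the i-th knot. Here h = (2, 2, 2, 2) and Δ = (-3/2, 6, 0, -13/2), so the interior equations h_(i-1)·M_(i-1) + 2(h_(i-1)+h_i)·M_i + h_i·M_(i+1) = 6(Δ_i − Δ_(i-1)) read
  2·M_0 + 8·M_1 + 2·M_2 = 6(Δ_1 - Δ_0) = 45
  2·M_1 + 8·M_2 + 2·M_3 = 6(Δ_2 - Δ_1) = -36
  2·M_2 + 8·M_3 + 2·M_4 = 6(Δ_3 - Δ_2) = -39
Clamped end conditions give two more equations: 2h_0·M_0 + h_0·M_1 = 6(Δ_0 - S'(-1)) = -27 and h_3·M_3 + 2h_3·M_4 = 6(S'(7) - Δ_3) = 42.
Solving: M_0 = -1307/112, M_1 = 551/56, M_2 = -83/16, M_3 = -397/56, M_4 = 1573/112.

14.0446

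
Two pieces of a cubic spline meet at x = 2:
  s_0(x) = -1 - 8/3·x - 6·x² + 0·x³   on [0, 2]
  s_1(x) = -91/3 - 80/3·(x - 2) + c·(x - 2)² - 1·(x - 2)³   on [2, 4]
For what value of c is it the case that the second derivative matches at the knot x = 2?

s_0''(x) = -12 + 0·x, so s_0''(2) = -12. On the right, s_1''(2) = 2c, so c = -6.

-6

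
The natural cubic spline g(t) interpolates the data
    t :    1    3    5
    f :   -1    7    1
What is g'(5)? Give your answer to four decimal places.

-4.7500

Let M_i = g''(x_i). Step sizes h_i = 2, 2; slopes of the chords Δ_i = (y_(i+1) - y_i)/h_i = 4, -3.
  2·M_0 + 8·M_1 + 2·M_2 = 6(Δ_1 - Δ_0) = -42
Natural end conditions: M_0 = M_2 = 0.
Solving: M_0 = 0, M_1 = -21/4, M_2 = 0.
On [3, 5], g'(t) = b_1 + 2c_1·(t - 3) + 3d_1·(t - 3)² with b_1 = Δ_1 - h_1(2M_1 + M_2)/6 = 1/2, c_1 = M_1/2 = -21/8, d_1 = (M_2 - M_1)/(6h_1) = 7/16. So g'(5) = -19/4.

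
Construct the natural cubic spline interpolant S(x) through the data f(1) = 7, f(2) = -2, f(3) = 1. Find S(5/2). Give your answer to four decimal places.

With M_i denoting the second derivative at x_i, h_i = 1, 1, and Δ_i = (y_(i+1) − y_i)/h_i = -9, 3:
  1·M_0 + 4·M_1 + 1·M_2 = 6(Δ_1 - Δ_0) = 72
Natural end conditions: M_0 = M_2 = 0.
Hence M_0 = 0, M_1 = 18, M_2 = 0.
On [2, 3], S(x) = -2 - 3·(x - 2) + 9·(x - 2)² - 3·(x - 2)³.
With (x - 2) = 1/2: S(5/2) = -13/8.

-1.6250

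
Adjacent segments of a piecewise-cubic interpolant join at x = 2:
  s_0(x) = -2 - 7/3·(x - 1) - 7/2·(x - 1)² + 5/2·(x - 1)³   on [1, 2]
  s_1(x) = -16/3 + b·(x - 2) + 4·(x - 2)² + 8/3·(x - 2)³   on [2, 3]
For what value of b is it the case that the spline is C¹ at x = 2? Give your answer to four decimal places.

s_0'(x) = -7/3 - 7·(x - 1) + 15/2·(x - 1)², so s_0'(2) = -11/6. On the right, s_1'(2) = b, so b = -11/6.

-1.8333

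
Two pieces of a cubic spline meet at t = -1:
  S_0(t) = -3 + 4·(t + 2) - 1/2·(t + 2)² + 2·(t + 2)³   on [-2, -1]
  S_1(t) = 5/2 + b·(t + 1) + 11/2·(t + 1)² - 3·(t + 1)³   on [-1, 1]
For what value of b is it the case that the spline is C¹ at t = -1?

S_0'(t) = 4 - 1·(t + 2) + 6·(t + 2)², so S_0'(-1) = 9. On the right, S_1'(-1) = b, so b = 9.

9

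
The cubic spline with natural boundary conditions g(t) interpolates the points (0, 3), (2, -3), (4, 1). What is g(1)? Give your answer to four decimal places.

-0.9375

Put M_i = g'' at the i-th knot. Here h = (2, 2) and Δ = (-3, 2), so the interior equations h_(i-1)·M_(i-1) + 2(h_(i-1)+h_i)·M_i + h_i·M_(i+1) = 6(Δ_i − Δ_(i-1)) read
  2·M_0 + 8·M_1 + 2·M_2 = 6(Δ_1 - Δ_0) = 30
Natural end conditions: M_0 = M_2 = 0.
Hence M_0 = 0, M_1 = 15/4, M_2 = 0.
On [0, 2], g(t) = 3 - 17/4·t + 0·t² + 5/16·t³.
With t = 1: g(1) = -15/16.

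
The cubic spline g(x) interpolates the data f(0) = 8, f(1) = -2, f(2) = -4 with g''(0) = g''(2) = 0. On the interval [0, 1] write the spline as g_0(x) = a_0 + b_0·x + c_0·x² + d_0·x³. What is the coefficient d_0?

Let M_i = g''(x_i). Step sizes h_i = 1, 1; slopes of the chords Δ_i = (y_(i+1) - y_i)/h_i = -10, -2.
  1·M_0 + 4·M_1 + 1·M_2 = 6(Δ_1 - Δ_0) = 48
Natural end conditions: M_0 = M_2 = 0.
Hence M_0 = 0, M_1 = 12, M_2 = 0.
On [0, 1], with g_0(x) = a_0 + b_0·x + c_0·x² + d_0·x³: c_0 = M_0/2 = 0, d_0 = (M_1 - M_0)/(6h_0) = 2, b_0 = Δ_0 - h_0(2M_0 + M_1)/6 = -12.

2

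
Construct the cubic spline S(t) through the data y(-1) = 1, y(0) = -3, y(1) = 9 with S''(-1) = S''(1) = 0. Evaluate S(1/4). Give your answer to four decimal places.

Let M_i = S''(x_i). Step sizes h_i = 1, 1; slopes of the chords Δ_i = (y_(i+1) - y_i)/h_i = -4, 12.
  1·M_0 + 4·M_1 + 1·M_2 = 6(Δ_1 - Δ_0) = 96
Natural end conditions: M_0 = M_2 = 0.
Solving the tridiagonal system: M_0 = 0, M_1 = 24, M_2 = 0.
On [0, 1], S(t) = -3 + 4·t + 12·t² - 4·t³.
With t = 1/4: S(1/4) = -21/16.

-1.3125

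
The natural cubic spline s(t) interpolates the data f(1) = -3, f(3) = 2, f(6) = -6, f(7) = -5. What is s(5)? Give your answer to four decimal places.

Put σ_i = s'' at the i-th knot. Here h = (2, 3, 1) and Δ = (5/2, -8/3, 1), so the interior equations h_(i-1)·σ_(i-1) + 2(h_(i-1)+h_i)·σ_i + h_i·σ_(i+1) = 6(Δ_i − Δ_(i-1)) read
  2·σ_0 + 10·σ_1 + 3·σ_2 = 6(Δ_1 - Δ_0) = -31
  3·σ_1 + 8·σ_2 + 1·σ_3 = 6(Δ_2 - Δ_1) = 22
Natural end conditions: σ_0 = σ_3 = 0.
Solving: σ_0 = 0, σ_1 = -314/71, σ_2 = 313/71, σ_3 = 0.
On [3, 6], s(t) = 2 - 191/426·(t - 3) - 157/71·(t - 3)² + 209/426·(t - 3)³.
With (t - 3) = 2: s(5) = -271/71.

-3.8169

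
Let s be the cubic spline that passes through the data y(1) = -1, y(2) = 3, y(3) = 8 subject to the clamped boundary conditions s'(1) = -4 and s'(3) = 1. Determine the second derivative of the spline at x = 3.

Write σ_i for s''(x_i). With h_i = 1, 1 and divided differences Δ_i = 4, 5, the continuity of s' gives the tridiagonal system
  1·σ_0 + 4·σ_1 + 1·σ_2 = 6(Δ_1 - Δ_0) = 6
Clamped end conditions give two more equations: 2h_0·σ_0 + h_0·σ_1 = 6(Δ_0 - s'(1)) = 48 and h_1·σ_1 + 2h_1·σ_2 = 6(s'(3) - Δ_1) = -24.
Solving: σ_0 = 25, σ_1 = -2, σ_2 = -11.

-11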